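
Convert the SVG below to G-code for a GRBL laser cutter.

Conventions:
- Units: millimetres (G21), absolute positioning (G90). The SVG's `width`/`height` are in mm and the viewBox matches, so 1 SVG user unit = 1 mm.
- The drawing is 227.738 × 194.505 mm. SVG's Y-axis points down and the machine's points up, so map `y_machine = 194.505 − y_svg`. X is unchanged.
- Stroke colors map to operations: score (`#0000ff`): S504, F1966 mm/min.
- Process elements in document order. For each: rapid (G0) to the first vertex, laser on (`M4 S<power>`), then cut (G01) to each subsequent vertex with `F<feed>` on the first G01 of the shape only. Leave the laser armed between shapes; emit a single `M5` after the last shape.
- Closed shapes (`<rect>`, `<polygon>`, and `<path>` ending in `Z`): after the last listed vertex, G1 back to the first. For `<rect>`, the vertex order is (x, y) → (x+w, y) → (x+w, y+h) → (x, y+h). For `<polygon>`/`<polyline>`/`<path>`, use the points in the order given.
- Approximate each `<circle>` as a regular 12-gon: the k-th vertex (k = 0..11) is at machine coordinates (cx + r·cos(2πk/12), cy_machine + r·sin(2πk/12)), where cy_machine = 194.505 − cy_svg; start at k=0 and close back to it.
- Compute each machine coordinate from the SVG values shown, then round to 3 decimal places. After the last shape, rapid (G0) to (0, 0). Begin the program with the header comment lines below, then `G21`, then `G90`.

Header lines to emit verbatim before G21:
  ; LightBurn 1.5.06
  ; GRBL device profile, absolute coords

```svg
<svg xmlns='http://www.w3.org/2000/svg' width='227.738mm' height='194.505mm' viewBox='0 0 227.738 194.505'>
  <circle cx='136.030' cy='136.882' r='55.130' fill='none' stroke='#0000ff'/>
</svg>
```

; LightBurn 1.5.06
; GRBL device profile, absolute coords
G21
G90
G0 X191.160 Y57.623
M4 S504
G01 X183.774 Y85.188 F1966
G01 X163.595 Y105.367
G01 X136.030 Y112.753
G01 X108.465 Y105.367
G01 X88.286 Y85.188
G01 X80.900 Y57.623
G01 X88.286 Y30.058
G01 X108.465 Y9.879
G01 X136.030 Y2.493
G01 X163.595 Y9.879
G01 X183.774 Y30.058
G01 X191.160 Y57.623
M5
G0 X0.000 Y0.000

viewBox `0 0 227.738 194.505` with mm width/height → 1 unit = 1 mm. Flip: y_m = 194.505 − y_svg.

**Shape 1** — `<circle>` circle, stroke `#0000ff` → score (S504, F1966). Machine vertices: (191.160,57.623) → (183.774,85.188) → (163.595,105.367) → (136.030,112.753) → (108.465,105.367) → (88.286,85.188) → (80.900,57.623) → (88.286,30.058) → (108.465,9.879) → (136.030,2.493) → (163.595,9.879) → (183.774,30.058) → (191.160,57.623). Closed: final G1 returns to the first vertex.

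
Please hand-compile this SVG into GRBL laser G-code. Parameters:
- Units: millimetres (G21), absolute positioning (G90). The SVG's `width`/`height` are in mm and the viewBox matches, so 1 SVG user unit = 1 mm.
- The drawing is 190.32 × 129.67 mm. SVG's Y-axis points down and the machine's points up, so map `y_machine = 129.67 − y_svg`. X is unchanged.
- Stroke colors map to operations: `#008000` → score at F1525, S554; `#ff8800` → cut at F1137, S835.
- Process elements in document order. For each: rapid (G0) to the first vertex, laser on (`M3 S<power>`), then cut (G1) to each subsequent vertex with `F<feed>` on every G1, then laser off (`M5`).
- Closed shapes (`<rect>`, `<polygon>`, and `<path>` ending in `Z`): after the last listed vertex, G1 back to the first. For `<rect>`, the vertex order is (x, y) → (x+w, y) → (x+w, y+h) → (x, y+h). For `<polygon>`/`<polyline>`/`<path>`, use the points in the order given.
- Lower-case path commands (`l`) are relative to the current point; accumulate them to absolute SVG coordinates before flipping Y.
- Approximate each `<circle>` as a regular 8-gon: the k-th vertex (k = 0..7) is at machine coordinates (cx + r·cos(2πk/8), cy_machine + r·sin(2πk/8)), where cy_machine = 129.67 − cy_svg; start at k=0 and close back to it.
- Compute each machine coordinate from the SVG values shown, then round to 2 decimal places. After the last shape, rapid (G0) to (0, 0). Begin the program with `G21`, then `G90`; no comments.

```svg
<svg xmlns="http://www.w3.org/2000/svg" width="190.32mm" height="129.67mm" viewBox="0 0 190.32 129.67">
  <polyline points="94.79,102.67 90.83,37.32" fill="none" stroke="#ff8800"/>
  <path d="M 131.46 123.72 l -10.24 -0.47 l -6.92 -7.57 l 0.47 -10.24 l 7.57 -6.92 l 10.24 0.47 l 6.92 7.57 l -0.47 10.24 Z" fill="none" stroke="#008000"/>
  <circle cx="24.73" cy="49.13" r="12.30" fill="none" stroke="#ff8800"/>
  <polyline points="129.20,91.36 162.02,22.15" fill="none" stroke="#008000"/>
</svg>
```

viewBox `0 0 190.32 129.67` with mm width/height → 1 unit = 1 mm. Flip: y_m = 129.67 − y_svg.

**Shape 1** — `<polyline>` line segment, stroke `#ff8800` → cut (S835, F1137). Machine vertices: (94.79,27.00) → (90.83,92.35). Open path.

**Shape 2** — `<path>` regular polygon, stroke `#008000` → score (S554, F1525). Machine vertices: (131.46,5.95) → (121.22,6.42) → (114.30,13.99) → (114.77,24.23) → (122.34,31.15) → (132.58,30.68) → (139.50,23.11) → (139.03,12.87) → (131.46,5.95). Closed: final G1 returns to the first vertex.

**Shape 3** — `<circle>` circle, stroke `#ff8800` → cut (S835, F1137). Machine vertices: (37.03,80.54) → (33.43,89.24) → (24.73,92.84) → (16.03,89.24) → (12.43,80.54) → (16.03,71.84) → (24.73,68.24) → (33.43,71.84) → (37.03,80.54). Closed: final G1 returns to the first vertex.

**Shape 4** — `<polyline>` line segment, stroke `#008000` → score (S554, F1525). Machine vertices: (129.20,38.31) → (162.02,107.52). Open path.

G21
G90
G0 X94.79 Y27.00
M3 S835
G1 X90.83 Y92.35 F1137
M5
G0 X131.46 Y5.95
M3 S554
G1 X121.22 Y6.42 F1525
G1 X114.30 Y13.99 F1525
G1 X114.77 Y24.23 F1525
G1 X122.34 Y31.15 F1525
G1 X132.58 Y30.68 F1525
G1 X139.50 Y23.11 F1525
G1 X139.03 Y12.87 F1525
G1 X131.46 Y5.95 F1525
M5
G0 X37.03 Y80.54
M3 S835
G1 X33.43 Y89.24 F1137
G1 X24.73 Y92.84 F1137
G1 X16.03 Y89.24 F1137
G1 X12.43 Y80.54 F1137
G1 X16.03 Y71.84 F1137
G1 X24.73 Y68.24 F1137
G1 X33.43 Y71.84 F1137
G1 X37.03 Y80.54 F1137
M5
G0 X129.20 Y38.31
M3 S554
G1 X162.02 Y107.52 F1525
M5
G0 X0.00 Y0.00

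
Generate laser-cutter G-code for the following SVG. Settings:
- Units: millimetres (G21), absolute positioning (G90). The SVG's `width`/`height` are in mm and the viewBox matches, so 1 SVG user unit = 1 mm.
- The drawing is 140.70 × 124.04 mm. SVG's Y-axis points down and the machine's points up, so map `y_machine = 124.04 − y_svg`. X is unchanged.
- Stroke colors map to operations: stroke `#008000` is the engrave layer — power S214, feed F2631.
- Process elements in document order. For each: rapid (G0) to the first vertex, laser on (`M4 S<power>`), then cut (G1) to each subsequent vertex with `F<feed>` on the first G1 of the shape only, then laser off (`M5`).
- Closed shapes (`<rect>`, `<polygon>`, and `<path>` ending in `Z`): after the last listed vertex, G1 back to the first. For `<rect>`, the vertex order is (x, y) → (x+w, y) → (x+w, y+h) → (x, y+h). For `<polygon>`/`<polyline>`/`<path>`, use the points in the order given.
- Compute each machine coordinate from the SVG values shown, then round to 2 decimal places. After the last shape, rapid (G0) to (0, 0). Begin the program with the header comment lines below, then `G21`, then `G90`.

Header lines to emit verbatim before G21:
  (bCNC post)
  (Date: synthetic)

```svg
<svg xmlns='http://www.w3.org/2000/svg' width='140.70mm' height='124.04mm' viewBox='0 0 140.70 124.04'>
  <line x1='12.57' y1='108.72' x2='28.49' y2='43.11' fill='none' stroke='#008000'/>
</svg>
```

(bCNC post)
(Date: synthetic)
G21
G90
G0 X12.57 Y15.32
M4 S214
G1 X28.49 Y80.93 F2631
M5
G0 X0.00 Y0.00

viewBox `0 0 140.70 124.04` with mm width/height → 1 unit = 1 mm. Flip: y_m = 124.04 − y_svg.

**Shape 1** — `<line>` line segment, stroke `#008000` → engrave (S214, F2631). Machine vertices: (12.57,15.32) → (28.49,80.93). Open path.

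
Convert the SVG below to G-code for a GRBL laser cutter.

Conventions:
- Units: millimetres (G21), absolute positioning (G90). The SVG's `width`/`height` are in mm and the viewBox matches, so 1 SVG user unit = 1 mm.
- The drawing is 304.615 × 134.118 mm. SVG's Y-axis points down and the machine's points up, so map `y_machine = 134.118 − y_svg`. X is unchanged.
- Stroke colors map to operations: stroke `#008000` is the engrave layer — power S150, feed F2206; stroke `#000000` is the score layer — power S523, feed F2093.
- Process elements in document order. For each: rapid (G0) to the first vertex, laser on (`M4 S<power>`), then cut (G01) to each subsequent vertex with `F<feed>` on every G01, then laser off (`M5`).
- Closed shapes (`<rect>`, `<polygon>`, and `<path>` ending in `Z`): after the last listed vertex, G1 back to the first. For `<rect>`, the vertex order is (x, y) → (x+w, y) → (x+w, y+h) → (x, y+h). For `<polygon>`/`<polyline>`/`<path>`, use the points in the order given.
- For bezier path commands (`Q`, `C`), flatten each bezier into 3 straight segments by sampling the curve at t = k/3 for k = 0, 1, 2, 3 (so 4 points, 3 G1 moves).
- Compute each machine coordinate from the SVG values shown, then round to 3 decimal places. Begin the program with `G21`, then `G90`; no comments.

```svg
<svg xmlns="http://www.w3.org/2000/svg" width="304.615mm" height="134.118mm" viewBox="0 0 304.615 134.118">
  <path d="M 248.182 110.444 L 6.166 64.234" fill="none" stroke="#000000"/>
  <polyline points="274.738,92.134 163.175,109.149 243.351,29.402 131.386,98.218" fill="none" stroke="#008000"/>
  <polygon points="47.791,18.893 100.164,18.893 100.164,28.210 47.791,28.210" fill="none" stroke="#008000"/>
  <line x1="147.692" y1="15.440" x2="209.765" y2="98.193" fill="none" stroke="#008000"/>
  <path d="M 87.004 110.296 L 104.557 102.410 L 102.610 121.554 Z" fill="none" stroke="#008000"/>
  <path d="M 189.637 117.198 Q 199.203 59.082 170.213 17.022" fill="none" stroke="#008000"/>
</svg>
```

1 u = 1 mm; y_m = 134.118 − y.

[1] `<path>` line segment, #000000→score S523 F2093: (248.182,23.674) → (6.166,69.884)

[2] `<polyline>` open polyline, #008000→engrave S150 F2206: (274.738,41.984) → (163.175,24.969) → (243.351,104.716) → (131.386,35.900)

[3] `<polygon>` rectangle, #008000→engrave S150 F2206: (47.791,115.225) → (100.164,115.225) → (100.164,105.908) → (47.791,105.908) → (47.791,115.225) (closed)

[4] `<line>` line segment, #008000→engrave S150 F2206: (147.692,118.678) → (209.765,35.925)

[5] `<path>` regular polygon, #008000→engrave S150 F2206: (87.004,23.822) → (104.557,31.708) → (102.610,12.564) → (87.004,23.822) (closed)

[6] `<path>` quadratic bezier, #008000→engrave S150 F2206: (189.637,16.920) → (191.730,53.880) → (185.256,87.272) → (170.213,117.096)

G21
G90
G0 X248.182 Y23.674
M4 S523
G01 X6.166 Y69.884 F2093
M5
G0 X274.738 Y41.984
M4 S150
G01 X163.175 Y24.969 F2206
G01 X243.351 Y104.716 F2206
G01 X131.386 Y35.900 F2206
M5
G0 X47.791 Y115.225
M4 S150
G01 X100.164 Y115.225 F2206
G01 X100.164 Y105.908 F2206
G01 X47.791 Y105.908 F2206
G01 X47.791 Y115.225 F2206
M5
G0 X147.692 Y118.678
M4 S150
G01 X209.765 Y35.925 F2206
M5
G0 X87.004 Y23.822
M4 S150
G01 X104.557 Y31.708 F2206
G01 X102.610 Y12.564 F2206
G01 X87.004 Y23.822 F2206
M5
G0 X189.637 Y16.920
M4 S150
G01 X191.730 Y53.880 F2206
G01 X185.256 Y87.272 F2206
G01 X170.213 Y117.096 F2206
M5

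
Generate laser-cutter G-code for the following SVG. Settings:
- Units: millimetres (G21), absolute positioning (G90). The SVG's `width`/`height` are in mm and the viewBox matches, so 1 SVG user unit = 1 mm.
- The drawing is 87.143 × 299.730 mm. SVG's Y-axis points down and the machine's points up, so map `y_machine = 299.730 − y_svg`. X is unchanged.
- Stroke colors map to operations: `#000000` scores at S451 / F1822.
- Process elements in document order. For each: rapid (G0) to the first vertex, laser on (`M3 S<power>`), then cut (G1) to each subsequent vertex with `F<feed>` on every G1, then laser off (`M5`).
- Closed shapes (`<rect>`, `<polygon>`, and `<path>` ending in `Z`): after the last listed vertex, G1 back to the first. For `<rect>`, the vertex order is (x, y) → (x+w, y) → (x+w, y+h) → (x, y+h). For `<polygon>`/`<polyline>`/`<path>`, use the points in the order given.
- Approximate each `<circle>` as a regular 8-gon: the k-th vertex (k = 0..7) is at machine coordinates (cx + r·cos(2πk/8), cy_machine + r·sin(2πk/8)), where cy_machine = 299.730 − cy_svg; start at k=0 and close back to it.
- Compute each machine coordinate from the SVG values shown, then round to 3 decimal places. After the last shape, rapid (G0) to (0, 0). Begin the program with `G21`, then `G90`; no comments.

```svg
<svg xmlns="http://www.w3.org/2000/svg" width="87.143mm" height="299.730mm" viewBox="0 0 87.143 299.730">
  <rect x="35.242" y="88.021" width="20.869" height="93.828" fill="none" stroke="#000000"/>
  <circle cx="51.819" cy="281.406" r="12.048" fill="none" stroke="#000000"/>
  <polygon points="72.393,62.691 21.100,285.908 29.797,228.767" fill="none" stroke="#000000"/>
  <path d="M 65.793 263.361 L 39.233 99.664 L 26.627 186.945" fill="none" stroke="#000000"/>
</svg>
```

Since the viewBox matches the mm dimensions, user units are millimetres directly. The only transform is the Y-flip y_m = 299.730 − y_svg.

Shape 1 is a rectangle drawn with `<rect>`. Its stroke #000000 means score at S451, F1822. After flipping Y the toolpath is (35.242,211.709) → (56.111,211.709) → (56.111,117.881) → (35.242,117.881) → (35.242,211.709), returning to the start.

Shape 2 is a circle drawn with `<circle>`. Its stroke #000000 means score at S451, F1822. After flipping Y the toolpath is (63.867,18.324) → (60.338,26.843) → (51.819,30.372) → (43.300,26.843) → (39.771,18.324) → (43.300,9.805) → (51.819,6.276) → (60.338,9.805) → (63.867,18.324), returning to the start.

Shape 3 is a closed polygon drawn with `<polygon>`. Its stroke #000000 means score at S451, F1822. After flipping Y the toolpath is (72.393,237.039) → (21.100,13.822) → (29.797,70.963) → (72.393,237.039), returning to the start.

Shape 4 is a open polyline drawn with `<path>`. Its stroke #000000 means score at S451, F1822. After flipping Y the toolpath is (65.793,36.369) → (39.233,200.066) → (26.627,112.785).

G21
G90
G0 X35.242 Y211.709
M3 S451
G1 X56.111 Y211.709 F1822
G1 X56.111 Y117.881 F1822
G1 X35.242 Y117.881 F1822
G1 X35.242 Y211.709 F1822
M5
G0 X63.867 Y18.324
M3 S451
G1 X60.338 Y26.843 F1822
G1 X51.819 Y30.372 F1822
G1 X43.300 Y26.843 F1822
G1 X39.771 Y18.324 F1822
G1 X43.300 Y9.805 F1822
G1 X51.819 Y6.276 F1822
G1 X60.338 Y9.805 F1822
G1 X63.867 Y18.324 F1822
M5
G0 X72.393 Y237.039
M3 S451
G1 X21.100 Y13.822 F1822
G1 X29.797 Y70.963 F1822
G1 X72.393 Y237.039 F1822
M5
G0 X65.793 Y36.369
M3 S451
G1 X39.233 Y200.066 F1822
G1 X26.627 Y112.785 F1822
M5
G0 X0.000 Y0.000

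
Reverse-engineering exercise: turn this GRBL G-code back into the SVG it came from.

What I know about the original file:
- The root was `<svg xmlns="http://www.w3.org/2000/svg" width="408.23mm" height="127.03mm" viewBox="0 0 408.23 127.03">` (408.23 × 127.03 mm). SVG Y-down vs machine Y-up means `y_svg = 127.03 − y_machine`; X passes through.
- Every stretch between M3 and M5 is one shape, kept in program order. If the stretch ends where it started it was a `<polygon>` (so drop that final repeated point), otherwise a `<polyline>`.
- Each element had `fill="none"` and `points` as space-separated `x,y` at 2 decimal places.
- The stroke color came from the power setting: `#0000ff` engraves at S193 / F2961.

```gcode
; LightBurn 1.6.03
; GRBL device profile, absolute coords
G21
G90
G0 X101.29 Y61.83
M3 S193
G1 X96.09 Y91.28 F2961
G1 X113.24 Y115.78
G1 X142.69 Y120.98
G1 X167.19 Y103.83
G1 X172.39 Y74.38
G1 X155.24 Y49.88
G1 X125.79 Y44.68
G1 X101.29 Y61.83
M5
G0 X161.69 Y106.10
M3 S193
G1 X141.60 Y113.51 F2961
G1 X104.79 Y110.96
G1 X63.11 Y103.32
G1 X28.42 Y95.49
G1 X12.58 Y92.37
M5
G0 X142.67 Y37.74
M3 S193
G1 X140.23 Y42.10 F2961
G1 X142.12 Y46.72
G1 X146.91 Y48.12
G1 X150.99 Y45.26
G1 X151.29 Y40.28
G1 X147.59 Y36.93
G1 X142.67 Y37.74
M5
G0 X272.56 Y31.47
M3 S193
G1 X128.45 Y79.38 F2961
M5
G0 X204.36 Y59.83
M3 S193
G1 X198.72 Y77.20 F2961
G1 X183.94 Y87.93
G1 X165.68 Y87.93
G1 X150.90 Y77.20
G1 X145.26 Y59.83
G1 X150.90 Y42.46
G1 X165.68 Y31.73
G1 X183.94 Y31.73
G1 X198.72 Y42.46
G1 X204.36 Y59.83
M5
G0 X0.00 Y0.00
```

Machine Y-up, SVG Y-down with viewBox height 127.03, so y_svg = 127.03 − y_machine; X carries over. Every run uses S193, so all elements get stroke `#0000ff` (engrave).

Run 1: The run returns to its start, so emit a `<polygon>` with points (Y-flipped): 101.29,65.20 96.09,35.75 113.24,11.25 142.69,6.05 167.19,23.20 172.39,52.65 155.24,77.15 125.79,82.35.

Run 2: The run is open, so emit a `<polyline>` with points (Y-flipped): 161.69,20.93 141.60,13.52 104.79,16.07 63.11,23.71 28.42,31.54 12.58,34.66.

Run 3: The run returns to its start, so emit a `<polygon>` with points (Y-flipped): 142.67,89.29 140.23,84.93 142.12,80.31 146.91,78.91 150.99,81.77 151.29,86.75 147.59,90.10.

Run 4: The run is open, so emit a `<polyline>` with points (Y-flipped): 272.56,95.56 128.45,47.65.

Run 5: The run returns to its start, so emit a `<polygon>` with points (Y-flipped): 204.36,67.20 198.72,49.83 183.94,39.10 165.68,39.10 150.90,49.83 145.26,67.20 150.90,84.57 165.68,95.30 183.94,95.30 198.72,84.57.

<svg xmlns="http://www.w3.org/2000/svg" width="408.23mm" height="127.03mm" viewBox="0 0 408.23 127.03">
  <polygon points="101.29,65.20 96.09,35.75 113.24,11.25 142.69,6.05 167.19,23.20 172.39,52.65 155.24,77.15 125.79,82.35" fill="none" stroke="#0000ff"/>
  <polyline points="161.69,20.93 141.60,13.52 104.79,16.07 63.11,23.71 28.42,31.54 12.58,34.66" fill="none" stroke="#0000ff"/>
  <polygon points="142.67,89.29 140.23,84.93 142.12,80.31 146.91,78.91 150.99,81.77 151.29,86.75 147.59,90.10" fill="none" stroke="#0000ff"/>
  <polyline points="272.56,95.56 128.45,47.65" fill="none" stroke="#0000ff"/>
  <polygon points="204.36,67.20 198.72,49.83 183.94,39.10 165.68,39.10 150.90,49.83 145.26,67.20 150.90,84.57 165.68,95.30 183.94,95.30 198.72,84.57" fill="none" stroke="#0000ff"/>
</svg>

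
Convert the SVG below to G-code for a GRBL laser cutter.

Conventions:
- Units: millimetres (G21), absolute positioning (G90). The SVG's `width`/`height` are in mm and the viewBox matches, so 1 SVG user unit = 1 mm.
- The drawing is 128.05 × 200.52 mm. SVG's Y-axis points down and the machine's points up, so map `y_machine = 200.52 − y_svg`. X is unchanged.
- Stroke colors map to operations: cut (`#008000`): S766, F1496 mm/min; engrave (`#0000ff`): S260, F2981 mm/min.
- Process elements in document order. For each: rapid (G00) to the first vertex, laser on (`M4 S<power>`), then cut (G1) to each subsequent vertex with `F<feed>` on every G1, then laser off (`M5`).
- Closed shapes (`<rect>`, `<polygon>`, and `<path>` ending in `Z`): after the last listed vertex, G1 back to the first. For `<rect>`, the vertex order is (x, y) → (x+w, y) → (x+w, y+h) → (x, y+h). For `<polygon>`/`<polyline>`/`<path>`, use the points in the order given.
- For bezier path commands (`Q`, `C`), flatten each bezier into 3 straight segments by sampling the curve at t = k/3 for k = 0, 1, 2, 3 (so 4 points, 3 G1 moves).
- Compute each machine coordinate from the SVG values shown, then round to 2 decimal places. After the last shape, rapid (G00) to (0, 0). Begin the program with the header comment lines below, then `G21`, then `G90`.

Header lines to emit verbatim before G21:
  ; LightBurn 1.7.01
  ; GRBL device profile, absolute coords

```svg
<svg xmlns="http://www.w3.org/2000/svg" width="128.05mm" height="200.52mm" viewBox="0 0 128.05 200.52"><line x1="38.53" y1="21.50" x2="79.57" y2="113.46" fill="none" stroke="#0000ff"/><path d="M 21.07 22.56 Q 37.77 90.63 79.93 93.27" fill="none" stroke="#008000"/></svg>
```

Since the viewBox matches the mm dimensions, user units are millimetres directly. The only transform is the Y-flip y_m = 200.52 − y_svg.

Shape 1 is a line segment drawn with `<line>`. Its stroke #0000ff means engrave at S260, F2981. After flipping Y the toolpath is (38.53,179.02) → (79.57,87.06).

Shape 2 is a quadratic bezier drawn with `<path>`. Its stroke #008000 means cut at S766, F1496. After flipping Y the toolpath is (21.07,177.96) → (35.03,139.85) → (54.65,116.28) → (79.93,107.25).

; LightBurn 1.7.01
; GRBL device profile, absolute coords
G21
G90
G00 X38.53 Y179.02
M4 S260
G1 X79.57 Y87.06 F2981
M5
G00 X21.07 Y177.96
M4 S766
G1 X35.03 Y139.85 F1496
G1 X54.65 Y116.28 F1496
G1 X79.93 Y107.25 F1496
M5
G00 X0.00 Y0.00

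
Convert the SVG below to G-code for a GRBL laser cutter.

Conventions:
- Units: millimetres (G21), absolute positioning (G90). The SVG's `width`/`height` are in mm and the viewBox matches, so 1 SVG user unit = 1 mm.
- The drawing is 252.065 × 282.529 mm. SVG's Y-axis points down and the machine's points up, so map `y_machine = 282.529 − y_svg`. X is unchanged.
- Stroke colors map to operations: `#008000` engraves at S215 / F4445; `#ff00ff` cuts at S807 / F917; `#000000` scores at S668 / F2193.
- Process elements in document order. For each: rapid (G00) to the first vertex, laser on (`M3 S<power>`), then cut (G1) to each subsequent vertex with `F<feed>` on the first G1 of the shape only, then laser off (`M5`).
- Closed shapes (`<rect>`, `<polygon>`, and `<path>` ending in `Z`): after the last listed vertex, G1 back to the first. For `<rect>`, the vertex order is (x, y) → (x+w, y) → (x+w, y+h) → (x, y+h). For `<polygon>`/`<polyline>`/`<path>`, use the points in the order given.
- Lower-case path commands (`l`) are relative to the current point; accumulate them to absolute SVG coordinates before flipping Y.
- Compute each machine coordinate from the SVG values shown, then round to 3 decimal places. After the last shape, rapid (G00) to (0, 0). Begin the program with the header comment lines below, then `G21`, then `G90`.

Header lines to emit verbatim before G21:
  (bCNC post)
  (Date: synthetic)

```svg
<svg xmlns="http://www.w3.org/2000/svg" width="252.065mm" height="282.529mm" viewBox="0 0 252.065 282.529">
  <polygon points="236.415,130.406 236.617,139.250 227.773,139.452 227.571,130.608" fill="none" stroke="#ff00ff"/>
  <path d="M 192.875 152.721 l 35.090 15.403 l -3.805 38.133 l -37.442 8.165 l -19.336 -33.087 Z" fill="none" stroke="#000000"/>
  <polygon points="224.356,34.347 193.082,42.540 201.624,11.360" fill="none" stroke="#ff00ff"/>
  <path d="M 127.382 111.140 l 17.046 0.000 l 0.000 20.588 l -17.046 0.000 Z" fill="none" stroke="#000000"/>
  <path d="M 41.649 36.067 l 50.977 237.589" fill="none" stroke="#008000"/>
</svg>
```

1 u = 1 mm; y_m = 282.529 − y.

[1] `<polygon>` regular polygon, #ff00ff→cut S807 F917: (236.415,152.123) → (236.617,143.279) → (227.773,143.077) → (227.571,151.921) → (236.415,152.123) (closed)

[2] `<path>` regular polygon, #000000→score S668 F2193: (192.875,129.808) → (227.965,114.405) → (224.160,76.272) → (186.718,68.107) → (167.382,101.194) → (192.875,129.808) (closed)

[3] `<polygon>` regular polygon, #ff00ff→cut S807 F917: (224.356,248.182) → (193.082,239.989) → (201.624,271.169) → (224.356,248.182) (closed)

[4] `<path>` rectangle, #000000→score S668 F2193: (127.382,171.389) → (144.428,171.389) → (144.428,150.801) → (127.382,150.801) → (127.382,171.389) (closed)

[5] `<path>` line segment, #008000→engrave S215 F4445: (41.649,246.462) → (92.626,8.873)

(bCNC post)
(Date: synthetic)
G21
G90
G00 X236.415 Y152.123
M3 S807
G1 X236.617 Y143.279 F917
G1 X227.773 Y143.077
G1 X227.571 Y151.921
G1 X236.415 Y152.123
M5
G00 X192.875 Y129.808
M3 S668
G1 X227.965 Y114.405 F2193
G1 X224.160 Y76.272
G1 X186.718 Y68.107
G1 X167.382 Y101.194
G1 X192.875 Y129.808
M5
G00 X224.356 Y248.182
M3 S807
G1 X193.082 Y239.989 F917
G1 X201.624 Y271.169
G1 X224.356 Y248.182
M5
G00 X127.382 Y171.389
M3 S668
G1 X144.428 Y171.389 F2193
G1 X144.428 Y150.801
G1 X127.382 Y150.801
G1 X127.382 Y171.389
M5
G00 X41.649 Y246.462
M3 S215
G1 X92.626 Y8.873 F4445
M5
G00 X0.000 Y0.000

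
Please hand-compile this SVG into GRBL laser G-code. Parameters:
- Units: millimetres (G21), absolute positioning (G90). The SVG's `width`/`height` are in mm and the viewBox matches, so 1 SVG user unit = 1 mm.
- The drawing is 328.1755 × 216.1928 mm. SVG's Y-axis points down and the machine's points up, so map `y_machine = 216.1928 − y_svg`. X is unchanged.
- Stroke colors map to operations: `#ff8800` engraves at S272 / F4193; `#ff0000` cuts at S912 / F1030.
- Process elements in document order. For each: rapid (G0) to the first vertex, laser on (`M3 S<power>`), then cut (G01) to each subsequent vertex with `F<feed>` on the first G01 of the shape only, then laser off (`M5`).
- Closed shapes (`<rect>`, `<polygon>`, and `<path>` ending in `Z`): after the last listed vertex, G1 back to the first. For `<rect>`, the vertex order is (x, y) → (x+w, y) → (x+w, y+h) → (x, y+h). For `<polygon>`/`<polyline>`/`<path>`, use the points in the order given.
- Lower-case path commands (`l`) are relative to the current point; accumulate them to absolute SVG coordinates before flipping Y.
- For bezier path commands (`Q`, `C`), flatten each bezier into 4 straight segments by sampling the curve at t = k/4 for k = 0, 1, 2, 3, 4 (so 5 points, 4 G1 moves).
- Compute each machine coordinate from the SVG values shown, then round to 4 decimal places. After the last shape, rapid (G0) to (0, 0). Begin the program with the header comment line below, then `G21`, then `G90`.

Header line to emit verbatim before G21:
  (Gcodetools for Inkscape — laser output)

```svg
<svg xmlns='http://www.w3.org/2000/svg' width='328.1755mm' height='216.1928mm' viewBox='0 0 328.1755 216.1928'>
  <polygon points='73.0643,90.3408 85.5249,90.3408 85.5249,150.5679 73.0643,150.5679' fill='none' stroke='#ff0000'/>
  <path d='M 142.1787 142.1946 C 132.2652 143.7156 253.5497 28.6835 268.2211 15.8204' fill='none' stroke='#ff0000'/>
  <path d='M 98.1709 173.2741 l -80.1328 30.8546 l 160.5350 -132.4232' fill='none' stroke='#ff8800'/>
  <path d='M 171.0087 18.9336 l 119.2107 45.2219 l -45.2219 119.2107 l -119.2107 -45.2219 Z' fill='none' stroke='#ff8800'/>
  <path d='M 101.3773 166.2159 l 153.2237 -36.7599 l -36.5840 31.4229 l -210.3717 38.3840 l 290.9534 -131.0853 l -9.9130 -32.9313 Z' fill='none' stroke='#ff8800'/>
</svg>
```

Since the viewBox matches the mm dimensions, user units are millimetres directly. The only transform is the Y-flip y_m = 216.1928 − y_svg.

Shape 1 is a rectangle drawn with `<polygon>`. Its stroke #ff0000 means cut at S912, F1030. After flipping Y the toolpath is (73.0643,125.8520) → (85.5249,125.8520) → (85.5249,65.6249) → (73.0643,65.6249) → (73.0643,125.8520), returning to the start.

Shape 2 is a cubic bezier drawn with `<path>`. Its stroke #ff0000 means cut at S912, F1030. After flipping Y the toolpath is (142.1787,73.9982) → (155.6274,91.2936) → (195.9806,131.7913) → (240.9434,174.9859) → (268.2211,200.3724).

Shape 3 is a open polyline drawn with `<path>`. Its stroke #ff8800 means engrave at S272, F4193. After flipping Y the toolpath is (98.1709,42.9187) → (18.0381,12.0641) → (178.5731,144.4873).

Shape 4 is a regular polygon drawn with `<path>`. Its stroke #ff8800 means engrave at S272, F4193. After flipping Y the toolpath is (171.0087,197.2592) → (290.2194,152.0373) → (244.9975,32.8266) → (125.7868,78.0485) → (171.0087,197.2592), returning to the start.

Shape 5 is a closed polygon drawn with `<path>`. Its stroke #ff8800 means engrave at S272, F4193. After flipping Y the toolpath is (101.3773,49.9769) → (254.6010,86.7368) → (218.0170,55.3139) → (7.6453,16.9299) → (298.5987,148.0152) → (288.6857,180.9465) → (101.3773,49.9769), returning to the start.

(Gcodetools for Inkscape — laser output)
G21
G90
G0 X73.0643 Y125.8520
M3 S912
G01 X85.5249 Y125.8520 F1030
G01 X85.5249 Y65.6249
G01 X73.0643 Y65.6249
G01 X73.0643 Y125.8520
M5
G0 X142.1787 Y73.9982
M3 S912
G01 X155.6274 Y91.2936 F1030
G01 X195.9806 Y131.7913
G01 X240.9434 Y174.9859
G01 X268.2211 Y200.3724
M5
G0 X98.1709 Y42.9187
M3 S272
G01 X18.0381 Y12.0641 F4193
G01 X178.5731 Y144.4873
M5
G0 X171.0087 Y197.2592
M3 S272
G01 X290.2194 Y152.0373 F4193
G01 X244.9975 Y32.8266
G01 X125.7868 Y78.0485
G01 X171.0087 Y197.2592
M5
G0 X101.3773 Y49.9769
M3 S272
G01 X254.6010 Y86.7368 F4193
G01 X218.0170 Y55.3139
G01 X7.6453 Y16.9299
G01 X298.5987 Y148.0152
G01 X288.6857 Y180.9465
G01 X101.3773 Y49.9769
M5
G0 X0.0000 Y0.0000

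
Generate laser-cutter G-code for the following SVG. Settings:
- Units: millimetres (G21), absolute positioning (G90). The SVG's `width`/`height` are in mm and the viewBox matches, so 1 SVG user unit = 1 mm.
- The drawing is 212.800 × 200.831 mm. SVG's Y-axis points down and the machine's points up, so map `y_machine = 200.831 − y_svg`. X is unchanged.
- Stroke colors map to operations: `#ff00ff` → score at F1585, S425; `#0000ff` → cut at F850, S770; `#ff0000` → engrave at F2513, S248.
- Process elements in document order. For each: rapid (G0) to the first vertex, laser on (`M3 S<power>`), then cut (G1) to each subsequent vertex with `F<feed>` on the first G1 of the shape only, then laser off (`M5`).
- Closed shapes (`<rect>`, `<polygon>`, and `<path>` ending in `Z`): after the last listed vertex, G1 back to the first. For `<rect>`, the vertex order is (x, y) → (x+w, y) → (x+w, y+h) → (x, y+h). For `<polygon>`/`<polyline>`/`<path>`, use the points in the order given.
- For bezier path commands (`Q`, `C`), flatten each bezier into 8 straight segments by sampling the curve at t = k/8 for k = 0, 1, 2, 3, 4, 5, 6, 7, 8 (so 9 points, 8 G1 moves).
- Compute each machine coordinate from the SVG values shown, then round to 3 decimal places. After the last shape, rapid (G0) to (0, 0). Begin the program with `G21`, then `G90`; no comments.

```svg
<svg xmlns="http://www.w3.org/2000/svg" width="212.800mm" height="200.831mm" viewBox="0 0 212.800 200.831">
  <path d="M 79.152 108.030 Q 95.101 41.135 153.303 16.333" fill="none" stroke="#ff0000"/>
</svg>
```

1 u = 1 mm; y_m = 200.831 − y.

[1] `<path>` quadratic bezier, #ff0000→engrave S248 F2513: (79.152,92.801) → (83.799,108.867) → (89.767,123.618) → (97.056,137.053) → (105.664,149.173) → (115.593,159.977) → (126.843,169.466) → (139.413,177.640) → (153.303,184.498)

G21
G90
G0 X79.152 Y92.801
M3 S248
G1 X83.799 Y108.867 F2513
G1 X89.767 Y123.618
G1 X97.056 Y137.053
G1 X105.664 Y149.173
G1 X115.593 Y159.977
G1 X126.843 Y169.466
G1 X139.413 Y177.640
G1 X153.303 Y184.498
M5
G0 X0.000 Y0.000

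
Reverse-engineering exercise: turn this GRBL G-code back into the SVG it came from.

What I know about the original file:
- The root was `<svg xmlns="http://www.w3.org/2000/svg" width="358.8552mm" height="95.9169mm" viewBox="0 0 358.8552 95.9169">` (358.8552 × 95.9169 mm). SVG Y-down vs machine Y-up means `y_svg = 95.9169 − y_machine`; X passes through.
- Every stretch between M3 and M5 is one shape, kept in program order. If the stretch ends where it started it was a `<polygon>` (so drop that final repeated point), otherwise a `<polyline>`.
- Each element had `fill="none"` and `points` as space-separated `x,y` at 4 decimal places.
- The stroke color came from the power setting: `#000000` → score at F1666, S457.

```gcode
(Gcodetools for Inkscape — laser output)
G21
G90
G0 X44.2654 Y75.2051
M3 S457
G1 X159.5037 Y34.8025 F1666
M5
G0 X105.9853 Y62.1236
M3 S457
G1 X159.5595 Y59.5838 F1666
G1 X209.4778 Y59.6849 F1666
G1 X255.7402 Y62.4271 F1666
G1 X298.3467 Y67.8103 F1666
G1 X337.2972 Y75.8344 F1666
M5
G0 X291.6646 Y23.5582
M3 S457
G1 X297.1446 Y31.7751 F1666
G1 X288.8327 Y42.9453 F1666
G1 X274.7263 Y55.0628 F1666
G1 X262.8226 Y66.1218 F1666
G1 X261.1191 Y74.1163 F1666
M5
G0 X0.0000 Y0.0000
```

Each laser-on run becomes one SVG element. Flip Y back into SVG space with y_svg = 95.9169 − y_machine. Every run uses S457, so all elements get stroke `#000000` (score).

Run 1: The run is open, so emit a `<polyline>` with points (Y-flipped): 44.2654,20.7118 159.5037,61.1144.

Run 2: The run is open, so emit a `<polyline>` with points (Y-flipped): 105.9853,33.7933 159.5595,36.3331 209.4778,36.2320 255.7402,33.4898 298.3467,28.1066 337.2972,20.0825.

Run 3: The run is open, so emit a `<polyline>` with points (Y-flipped): 291.6646,72.3587 297.1446,64.1418 288.8327,52.9716 274.7263,40.8541 262.8226,29.7951 261.1191,21.8006.

<svg xmlns="http://www.w3.org/2000/svg" width="358.8552mm" height="95.9169mm" viewBox="0 0 358.8552 95.9169">
  <polyline points="44.2654,20.7118 159.5037,61.1144" fill="none" stroke="#000000"/>
  <polyline points="105.9853,33.7933 159.5595,36.3331 209.4778,36.2320 255.7402,33.4898 298.3467,28.1066 337.2972,20.0825" fill="none" stroke="#000000"/>
  <polyline points="291.6646,72.3587 297.1446,64.1418 288.8327,52.9716 274.7263,40.8541 262.8226,29.7951 261.1191,21.8006" fill="none" stroke="#000000"/>
</svg>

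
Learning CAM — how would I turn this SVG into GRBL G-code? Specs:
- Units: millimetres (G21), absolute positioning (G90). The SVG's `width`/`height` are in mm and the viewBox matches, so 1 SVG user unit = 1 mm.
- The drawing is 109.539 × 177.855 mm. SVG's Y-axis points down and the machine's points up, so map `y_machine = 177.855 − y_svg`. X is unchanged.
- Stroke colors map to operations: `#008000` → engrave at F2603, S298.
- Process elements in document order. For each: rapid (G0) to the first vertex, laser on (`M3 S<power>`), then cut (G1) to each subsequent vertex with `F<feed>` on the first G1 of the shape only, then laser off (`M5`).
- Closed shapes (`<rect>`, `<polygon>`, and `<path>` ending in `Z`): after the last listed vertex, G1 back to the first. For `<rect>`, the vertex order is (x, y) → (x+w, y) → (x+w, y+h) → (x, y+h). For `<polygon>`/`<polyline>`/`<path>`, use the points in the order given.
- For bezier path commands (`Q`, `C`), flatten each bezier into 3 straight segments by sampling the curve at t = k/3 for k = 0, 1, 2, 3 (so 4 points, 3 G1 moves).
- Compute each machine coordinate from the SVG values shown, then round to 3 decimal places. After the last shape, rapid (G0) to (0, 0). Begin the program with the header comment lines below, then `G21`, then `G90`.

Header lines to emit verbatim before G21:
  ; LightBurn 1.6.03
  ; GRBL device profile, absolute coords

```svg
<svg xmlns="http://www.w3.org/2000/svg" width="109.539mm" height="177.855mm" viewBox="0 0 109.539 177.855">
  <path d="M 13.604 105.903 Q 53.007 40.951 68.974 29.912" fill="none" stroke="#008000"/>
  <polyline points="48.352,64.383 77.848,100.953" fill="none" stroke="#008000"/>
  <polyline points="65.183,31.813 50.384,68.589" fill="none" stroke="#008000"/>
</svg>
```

; LightBurn 1.6.03
; GRBL device profile, absolute coords
G21
G90
G0 X13.604 Y71.952
M3 S298
G1 X37.269 Y109.263 F2603
G1 X55.725 Y134.593
G1 X68.974 Y147.943
M5
G0 X48.352 Y113.472
M3 S298
G1 X77.848 Y76.902 F2603
M5
G0 X65.183 Y146.042
M3 S298
G1 X50.384 Y109.266 F2603
M5
G0 X0.000 Y0.000

1 u = 1 mm; y_m = 177.855 − y.

[1] `<path>` quadratic bezier, #008000→engrave S298 F2603: (13.604,71.952) → (37.269,109.263) → (55.725,134.593) → (68.974,147.943)

[2] `<polyline>` line segment, #008000→engrave S298 F2603: (48.352,113.472) → (77.848,76.902)

[3] `<polyline>` line segment, #008000→engrave S298 F2603: (65.183,146.042) → (50.384,109.266)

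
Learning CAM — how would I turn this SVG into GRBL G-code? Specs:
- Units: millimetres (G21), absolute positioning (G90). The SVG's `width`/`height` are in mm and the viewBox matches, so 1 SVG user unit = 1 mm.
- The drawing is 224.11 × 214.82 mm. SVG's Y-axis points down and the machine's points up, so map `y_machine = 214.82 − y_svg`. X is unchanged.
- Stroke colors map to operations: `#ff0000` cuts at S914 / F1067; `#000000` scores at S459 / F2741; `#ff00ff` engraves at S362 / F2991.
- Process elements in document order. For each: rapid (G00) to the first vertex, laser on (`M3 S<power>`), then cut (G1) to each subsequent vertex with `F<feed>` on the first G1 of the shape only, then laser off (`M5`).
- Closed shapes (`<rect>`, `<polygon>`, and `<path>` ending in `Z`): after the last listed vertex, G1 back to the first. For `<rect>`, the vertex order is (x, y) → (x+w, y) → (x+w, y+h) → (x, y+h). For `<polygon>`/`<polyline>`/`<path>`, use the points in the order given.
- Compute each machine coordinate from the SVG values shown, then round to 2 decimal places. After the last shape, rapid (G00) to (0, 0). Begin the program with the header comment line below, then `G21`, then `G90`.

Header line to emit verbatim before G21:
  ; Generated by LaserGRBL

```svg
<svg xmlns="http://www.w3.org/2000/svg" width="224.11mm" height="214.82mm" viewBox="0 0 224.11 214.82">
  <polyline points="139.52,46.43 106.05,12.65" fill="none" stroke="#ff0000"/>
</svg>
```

Since the viewBox matches the mm dimensions, user units are millimetres directly. The only transform is the Y-flip y_m = 214.82 − y_svg.

Shape 1 is a line segment drawn with `<polyline>`. Its stroke #ff0000 means cut at S914, F1067. After flipping Y the toolpath is (139.52,168.39) → (106.05,202.17).

; Generated by LaserGRBL
G21
G90
G00 X139.52 Y168.39
M3 S914
G1 X106.05 Y202.17 F1067
M5
G00 X0.00 Y0.00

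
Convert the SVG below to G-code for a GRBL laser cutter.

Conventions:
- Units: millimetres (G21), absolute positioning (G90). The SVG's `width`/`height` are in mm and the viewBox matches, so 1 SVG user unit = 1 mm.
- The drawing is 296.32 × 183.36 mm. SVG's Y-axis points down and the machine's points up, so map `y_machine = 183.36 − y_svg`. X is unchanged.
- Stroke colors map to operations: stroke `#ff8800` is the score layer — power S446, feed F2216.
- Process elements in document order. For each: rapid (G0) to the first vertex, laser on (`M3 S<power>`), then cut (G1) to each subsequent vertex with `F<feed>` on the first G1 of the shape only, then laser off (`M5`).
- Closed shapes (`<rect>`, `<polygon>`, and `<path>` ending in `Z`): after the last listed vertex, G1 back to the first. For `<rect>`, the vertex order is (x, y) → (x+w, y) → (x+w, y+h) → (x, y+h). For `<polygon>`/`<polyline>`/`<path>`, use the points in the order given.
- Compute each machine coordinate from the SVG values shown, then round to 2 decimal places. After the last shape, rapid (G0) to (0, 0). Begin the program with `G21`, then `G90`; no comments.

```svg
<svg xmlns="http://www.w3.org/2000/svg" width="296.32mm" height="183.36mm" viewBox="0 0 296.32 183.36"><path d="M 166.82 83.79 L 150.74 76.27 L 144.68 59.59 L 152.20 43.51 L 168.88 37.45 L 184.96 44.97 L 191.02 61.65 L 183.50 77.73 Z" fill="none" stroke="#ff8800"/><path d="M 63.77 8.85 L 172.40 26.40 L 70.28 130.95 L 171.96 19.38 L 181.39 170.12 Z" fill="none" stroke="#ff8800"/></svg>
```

1 u = 1 mm; y_m = 183.36 − y.

[1] `<path>` regular polygon, #ff8800→score S446 F2216: (166.82,99.57) → (150.74,107.09) → (144.68,123.77) → (152.20,139.85) → (168.88,145.91) → (184.96,138.39) → (191.02,121.71) → (183.50,105.63) → (166.82,99.57) (closed)

[2] `<path>` closed polygon, #ff8800→score S446 F2216: (63.77,174.51) → (172.40,156.96) → (70.28,52.41) → (171.96,163.98) → (181.39,13.24) → (63.77,174.51) (closed)

G21
G90
G0 X166.82 Y99.57
M3 S446
G1 X150.74 Y107.09 F2216
G1 X144.68 Y123.77
G1 X152.20 Y139.85
G1 X168.88 Y145.91
G1 X184.96 Y138.39
G1 X191.02 Y121.71
G1 X183.50 Y105.63
G1 X166.82 Y99.57
M5
G0 X63.77 Y174.51
M3 S446
G1 X172.40 Y156.96 F2216
G1 X70.28 Y52.41
G1 X171.96 Y163.98
G1 X181.39 Y13.24
G1 X63.77 Y174.51
M5
G0 X0.00 Y0.00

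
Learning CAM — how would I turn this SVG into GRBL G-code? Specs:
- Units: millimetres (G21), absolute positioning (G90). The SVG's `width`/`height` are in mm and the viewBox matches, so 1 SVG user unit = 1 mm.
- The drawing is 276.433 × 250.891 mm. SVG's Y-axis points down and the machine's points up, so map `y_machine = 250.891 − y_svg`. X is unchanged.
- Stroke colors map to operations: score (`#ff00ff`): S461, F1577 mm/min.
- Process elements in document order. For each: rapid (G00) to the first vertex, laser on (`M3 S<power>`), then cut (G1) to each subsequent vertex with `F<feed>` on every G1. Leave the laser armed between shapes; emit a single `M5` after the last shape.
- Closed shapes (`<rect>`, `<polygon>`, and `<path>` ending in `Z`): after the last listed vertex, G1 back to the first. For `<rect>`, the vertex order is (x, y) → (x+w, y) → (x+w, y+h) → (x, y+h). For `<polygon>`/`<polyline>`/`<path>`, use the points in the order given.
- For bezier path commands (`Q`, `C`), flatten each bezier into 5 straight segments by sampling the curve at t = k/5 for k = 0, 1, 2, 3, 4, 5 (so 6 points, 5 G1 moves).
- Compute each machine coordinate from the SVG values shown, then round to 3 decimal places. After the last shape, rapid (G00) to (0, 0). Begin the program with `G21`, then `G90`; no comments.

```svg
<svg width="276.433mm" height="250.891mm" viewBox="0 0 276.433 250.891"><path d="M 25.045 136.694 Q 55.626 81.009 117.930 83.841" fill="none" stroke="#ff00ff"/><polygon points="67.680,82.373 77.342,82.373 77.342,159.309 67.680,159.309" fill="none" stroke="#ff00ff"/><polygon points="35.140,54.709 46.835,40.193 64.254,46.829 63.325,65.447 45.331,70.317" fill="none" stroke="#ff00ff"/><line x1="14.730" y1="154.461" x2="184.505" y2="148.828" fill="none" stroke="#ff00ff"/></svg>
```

G21
G90
G00 X25.045 Y114.197
M3 S461
G1 X38.546 Y134.130 F1577
G1 X54.585 Y149.382 F1577
G1 X73.162 Y159.953 F1577
G1 X94.277 Y165.842 F1577
G1 X117.930 Y167.050 F1577
G00 X67.680 Y168.518
M3 S461
G1 X77.342 Y168.518 F1577
G1 X77.342 Y91.582 F1577
G1 X67.680 Y91.582 F1577
G1 X67.680 Y168.518 F1577
G00 X35.140 Y196.182
M3 S461
G1 X46.835 Y210.698 F1577
G1 X64.254 Y204.062 F1577
G1 X63.325 Y185.444 F1577
G1 X45.331 Y180.574 F1577
G1 X35.140 Y196.182 F1577
G00 X14.730 Y96.430
M3 S461
G1 X184.505 Y102.063 F1577
M5
G00 X0.000 Y0.000

Since the viewBox matches the mm dimensions, user units are millimetres directly. The only transform is the Y-flip y_m = 250.891 − y_svg.

Shape 1 is a quadratic bezier drawn with `<path>`. Its stroke #ff00ff means score at S461, F1577. After flipping Y the toolpath is (25.045,114.197) → (38.546,134.130) → (54.585,149.382) → (73.162,159.953) → (94.277,165.842) → (117.930,167.050).

Shape 2 is a rectangle drawn with `<polygon>`. Its stroke #ff00ff means score at S461, F1577. After flipping Y the toolpath is (67.680,168.518) → (77.342,168.518) → (77.342,91.582) → (67.680,91.582) → (67.680,168.518), returning to the start.

Shape 3 is a regular polygon drawn with `<polygon>`. Its stroke #ff00ff means score at S461, F1577. After flipping Y the toolpath is (35.140,196.182) → (46.835,210.698) → (64.254,204.062) → (63.325,185.444) → (45.331,180.574) → (35.140,196.182), returning to the start.

Shape 4 is a line segment drawn with `<line>`. Its stroke #ff00ff means score at S461, F1577. After flipping Y the toolpath is (14.730,96.430) → (184.505,102.063).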